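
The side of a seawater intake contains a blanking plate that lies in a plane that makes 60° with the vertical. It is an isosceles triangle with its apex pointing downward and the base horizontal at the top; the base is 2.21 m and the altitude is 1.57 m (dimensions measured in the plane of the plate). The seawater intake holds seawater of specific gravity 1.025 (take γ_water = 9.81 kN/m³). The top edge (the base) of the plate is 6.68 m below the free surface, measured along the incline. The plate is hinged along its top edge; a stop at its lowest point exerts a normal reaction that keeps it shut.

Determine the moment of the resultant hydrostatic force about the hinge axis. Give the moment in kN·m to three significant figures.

M ≈ 34.1 kN·m

γ = 1.025 × 9.81 = 10.05525 kN/m³.
The plate makes 60° with the vertical, i.e. θ = 90° − 60° = 30° to the horizontal. Measuring y along the incline from the free-surface line, vertical depth h = y·sinθ with sinθ = 0.500000.
With the apex down, the centroid sits h/3 = 1.57/3 = 0.523333 m below the base (the top edge), so y_c = 6.68 + 0.523333 = 7.20333 m and h_c = 7.20333 × 0.500000 = 3.60167 m.
A = ½ × 2.21 × 1.57 = 1.73485 m².
Resultant F = γ·h_c·A = 10.05525 × 3.60167 × 1.73485 = 62.8288 kN.
I_c = b·h³/36 = 2.21 × 1.57³/36 = 0.237568 m⁴.
Centre of pressure: y_p = y_c + I_c/(y_c·A) = 7.20333 + 0.237568/(7.20333 × 1.73485) = 7.20333 + 0.0190105 = 7.22234 m along the plane.
The resultant acts 0.523333 + 0.0190105 = 0.542344 m (along the plate) below the hinge at the top edge, so the moment about the hinge is M = F × 0.542344 = 62.8288 × 0.542344 = 34.0748 kN·m.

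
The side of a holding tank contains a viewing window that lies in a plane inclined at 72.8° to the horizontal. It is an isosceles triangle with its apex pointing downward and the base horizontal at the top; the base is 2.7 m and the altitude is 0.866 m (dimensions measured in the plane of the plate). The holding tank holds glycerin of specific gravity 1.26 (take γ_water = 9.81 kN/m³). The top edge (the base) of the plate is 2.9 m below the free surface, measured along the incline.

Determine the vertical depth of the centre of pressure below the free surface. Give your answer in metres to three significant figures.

γ = 1.26 × 9.81 = 12.3606 kN/m³.
Let θ = 72.8° be the plate's angle to the horizontal; measure y along the incline from where the plane meets the free surface. Vertical depth h = y·sinθ with sinθ = 0.955278.
With the apex down, the centroid sits h/3 = 0.866/3 = 0.288667 m below the base (the top edge), so y_c = 2.9 + 0.288667 = 3.18867 m and h_c = 3.18867 × 0.955278 = 3.04607 m.
A = ½ × 2.7 × 0.866 = 1.1691 m².
Resultant F = γ·h_c·A = 12.3606 × 3.04607 × 1.1691 = 44.0181 kN.
I_c = b·h³/36 = 2.7 × 0.866³/36 = 0.0487096 m⁴.
Centre of pressure: y_p = y_c + I_c/(y_c·A) = 3.18867 + 0.0487096/(3.18867 × 1.1691) = 3.18867 + 0.0130663 = 3.20174 m along the plane.
Vertically, h_p = y_p·sinθ = 3.20174 × 0.955278 = 3.05855 m.

h_p = 3.06 m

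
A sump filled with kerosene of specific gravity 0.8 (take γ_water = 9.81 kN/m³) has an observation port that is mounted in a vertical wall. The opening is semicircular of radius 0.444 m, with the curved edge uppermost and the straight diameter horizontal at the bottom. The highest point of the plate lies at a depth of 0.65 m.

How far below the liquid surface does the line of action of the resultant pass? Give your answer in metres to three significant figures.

γ = 0.8 × 9.81 = 7.848 kN/m³.
The centroid lies 4r/(3π) = 0.188439 m above the diameter, so r − 4r/(3π) = 0.444 − 0.188439 = 0.255561 m below the topmost point, so the centroid depth is h_c = 0.65 + 0.255561 = 0.905561 m.
A = πr²/2 = π × 0.444²/2 = 0.309661 m².
Resultant F = γ·h_c·A = 7.848 × 0.905561 × 0.309661 = 2.20071 kN.
I_c = (π/8 − 8/(9π))·r⁴ = 0.109757 × 0.444⁴ = 0.00426544 m⁴.
Centre of pressure: y_p = y_c + I_c/(y_c·A) = 0.905561 + 0.00426544/(0.905561 × 0.309661) = 0.905561 + 0.0152111 = 0.920772 m along the plane.

h_p = 0.921 m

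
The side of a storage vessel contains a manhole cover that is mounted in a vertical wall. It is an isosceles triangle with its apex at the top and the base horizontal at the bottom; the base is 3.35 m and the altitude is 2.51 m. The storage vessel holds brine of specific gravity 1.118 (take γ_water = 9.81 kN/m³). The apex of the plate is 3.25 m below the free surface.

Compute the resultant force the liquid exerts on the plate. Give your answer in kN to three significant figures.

F ≈ 227 kN

γ = 1.118 × 9.81 = 10.96758 kN/m³.
With the apex up, the centroid sits 2h/3 = 2 × 2.51/3 = 1.67333 m below the apex, so the centroid depth is h_c = 3.25 + 1.67333 = 4.92333 m.
A = ½ × 3.35 × 2.51 = 4.20425 m².
Resultant F = γ·h_c·A = 10.96758 × 4.92333 × 4.20425 = 227.017 kN.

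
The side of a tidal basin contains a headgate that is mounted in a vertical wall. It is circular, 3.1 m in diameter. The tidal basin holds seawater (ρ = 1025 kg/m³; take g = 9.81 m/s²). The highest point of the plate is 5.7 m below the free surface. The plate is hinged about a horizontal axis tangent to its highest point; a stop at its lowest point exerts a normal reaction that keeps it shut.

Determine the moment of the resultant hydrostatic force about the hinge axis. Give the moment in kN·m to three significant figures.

γ = ρg = 1025 × 9.81 / 1000 = 10.05525 kN/m³.
The centroid is at the centre, 1.55 m below the top of the plate, so the centroid depth is h_c = 5.7 + 1.55 = 7.25 m.
A = π(1.55)² = 7.54768 m².
Resultant F = γ·h_c·A = 10.05525 × 7.25 × 7.54768 = 550.23 kN.
I_c = πr⁴/4 = π × 1.55⁴/4 = 4.53332 m⁴.
Centre of pressure: y_p = y_c + I_c/(y_c·A) = 7.25 + 4.53332/(7.25 × 7.54768) = 7.25 + 0.0828447 = 7.33284 m along the plane.
The resultant acts 1.55 + 0.0828447 = 1.63284 m (along the plate) below the hinge at the top edge, so the moment about the hinge is M = F × 1.63284 = 550.23 × 1.63284 = 898.438 kN·m.

M ≈ 898 kN·m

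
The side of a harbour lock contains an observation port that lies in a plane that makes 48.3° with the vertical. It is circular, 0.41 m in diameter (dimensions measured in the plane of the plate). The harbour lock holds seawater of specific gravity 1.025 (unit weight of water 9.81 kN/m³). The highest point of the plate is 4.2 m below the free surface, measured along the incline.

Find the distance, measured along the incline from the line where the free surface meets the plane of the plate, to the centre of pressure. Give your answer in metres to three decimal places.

y_p = 4.407 m

γ = 1.025 × 9.81 = 10.05525 kN/m³.
The plate makes 48.3° with the vertical, i.e. θ = 90° − 48.3° = 41.7° to the horizontal. Measuring y along the incline from the free-surface line, vertical depth h = y·sinθ with sinθ = 0.665230.
The centroid is at the centre, 0.205 m below the top of the plate, so y_c = 4.2 + 0.205 = 4.405 m and h_c = 4.405 × 0.665230 = 2.93034 m.
A = π(0.205)² = 0.132025 m².
Resultant F = γ·h_c·A = 10.05525 × 2.93034 × 0.132025 = 3.89016 kN.
I_c = πr⁴/4 = π × 0.205⁴/4 = 0.00138709 m⁴.
Centre of pressure: y_p = y_c + I_c/(y_c·A) = 4.405 + 0.00138709/(4.405 × 0.132025) = 4.405 + 0.00238508 = 4.40739 m along the plane.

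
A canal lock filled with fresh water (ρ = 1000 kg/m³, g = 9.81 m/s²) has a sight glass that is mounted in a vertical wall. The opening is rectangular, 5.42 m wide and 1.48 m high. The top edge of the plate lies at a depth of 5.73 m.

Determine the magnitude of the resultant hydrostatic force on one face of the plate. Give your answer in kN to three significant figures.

F ≈ 509 kN

γ = ρg = 1000 × 9.81 = 9810 N/m³ = 9.81 kN/m³.
The centroid lies 1.48/2 = 0.74 m below the top edge, so the centroid depth is h_c = 5.73 + 0.74 = 6.47 m.
A = 5.42 × 1.48 = 8.0216 m².
Resultant F = γ·h_c·A = 9.81 × 6.47 × 8.0216 = 509.137 kN.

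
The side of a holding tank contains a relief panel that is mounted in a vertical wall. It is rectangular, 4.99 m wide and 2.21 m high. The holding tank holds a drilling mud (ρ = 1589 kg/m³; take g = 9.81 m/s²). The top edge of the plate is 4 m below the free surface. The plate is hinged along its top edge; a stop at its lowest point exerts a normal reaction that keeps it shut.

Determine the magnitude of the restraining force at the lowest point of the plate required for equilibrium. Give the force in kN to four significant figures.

γ = ρg = 1589 × 9.81 / 1000 = 15.58809 kN/m³.
The centroid lies 2.21/2 = 1.105 m below the top edge, so the centroid depth is h_c = 4 + 1.105 = 5.105 m.
A = 4.99 × 2.21 = 11.0279 m².
Resultant F = γ·h_c·A = 15.58809 × 5.105 × 11.0279 = 877.569 kN.
I_c = b·h³/12 = 4.99 × 2.21³/12 = 4.48845 m⁴.
Centre of pressure: y_p = y_c + I_c/(y_c·A) = 5.105 + 4.48845/(5.105 × 11.0279) = 5.105 + 0.0797274 = 5.18473 m along the plane.
The resultant acts 1.105 + 0.0797274 = 1.18473 m (along the plate) below the hinge at the top edge, so the moment about the hinge is M = F × 1.18473 = 877.569 × 1.18473 = 1039.68 kN·m.
A normal force at the bottom, 2.21 m from the hinge, must supply this moment: P = 1039.68/2.21 = 470.443 kN.

P ≈ 470.4 kN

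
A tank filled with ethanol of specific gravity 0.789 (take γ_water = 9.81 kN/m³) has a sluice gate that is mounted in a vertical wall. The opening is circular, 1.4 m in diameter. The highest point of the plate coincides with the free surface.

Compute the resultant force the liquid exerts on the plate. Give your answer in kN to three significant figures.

F ≈ 8.34 kN

γ = 0.789 × 9.81 = 7.74009 kN/m³.
The centroid is at the centre, 0.7 m below the top of the plate, so the centroid depth is h_c = 0.7 m.
A = π(0.7)² = 1.53938 m².
Resultant F = γ·h_c·A = 7.74009 × 0.7 × 1.53938 = 8.34046 kN.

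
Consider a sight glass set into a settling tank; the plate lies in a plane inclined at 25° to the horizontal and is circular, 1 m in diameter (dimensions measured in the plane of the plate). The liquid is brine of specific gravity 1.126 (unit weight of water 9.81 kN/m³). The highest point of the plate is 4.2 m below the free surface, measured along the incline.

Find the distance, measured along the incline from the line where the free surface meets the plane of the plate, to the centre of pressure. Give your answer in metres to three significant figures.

γ = 1.126 × 9.81 = 11.04606 kN/m³.
Let θ = 25° be the plate's angle to the horizontal; measure y along the incline from where the plane meets the free surface. Vertical depth h = y·sinθ with sinθ = 0.422618.
The centroid is at the centre, 0.5 m below the top of the plate, so y_c = 4.2 + 0.5 = 4.7 m and h_c = 4.7 × 0.422618 = 1.9863 m.
A = π(0.5)² = 0.785398 m².
Resultant F = γ·h_c·A = 11.04606 × 1.9863 × 0.785398 = 17.2323 kN.
I_c = πr⁴/4 = π × 0.5⁴/4 = 0.0490874 m⁴.
Centre of pressure: y_p = y_c + I_c/(y_c·A) = 4.7 + 0.0490874/(4.7 × 0.785398) = 4.7 + 0.0132979 = 4.7133 m along the plane.

y_p = 4.71 m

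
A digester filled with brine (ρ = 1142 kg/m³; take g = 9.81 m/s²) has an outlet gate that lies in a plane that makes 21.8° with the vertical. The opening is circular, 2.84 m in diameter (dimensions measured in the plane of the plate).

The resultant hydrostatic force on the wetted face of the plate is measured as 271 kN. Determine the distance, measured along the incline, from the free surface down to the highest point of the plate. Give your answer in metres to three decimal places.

y_top ≈ 2.693 m

γ = ρg = 1142 × 9.81 / 1000 = 11.20302 kN/m³.
A = π(1.42)² = 6.33471 m².
From F = γ·h_c·A, the centroid depth is h_c = 271/(11.20302 × 6.33471) = 3.81863 m.
The plate makes 21.8° with the vertical, i.e. θ = 90° − 21.8° = 68.2° to the horizontal. Measuring y along the incline from the free-surface line, vertical depth h = y·sinθ with sinθ = 0.928486.
Along the incline, y_c = h_c/sinθ = 3.81863/0.928486 = 4.11275 m.
The centroid is at the centre, 1.42 m below the top of the plate, so the highest point sits at y_top = 4.11275 − 1.42 = 2.69275 m along the incline.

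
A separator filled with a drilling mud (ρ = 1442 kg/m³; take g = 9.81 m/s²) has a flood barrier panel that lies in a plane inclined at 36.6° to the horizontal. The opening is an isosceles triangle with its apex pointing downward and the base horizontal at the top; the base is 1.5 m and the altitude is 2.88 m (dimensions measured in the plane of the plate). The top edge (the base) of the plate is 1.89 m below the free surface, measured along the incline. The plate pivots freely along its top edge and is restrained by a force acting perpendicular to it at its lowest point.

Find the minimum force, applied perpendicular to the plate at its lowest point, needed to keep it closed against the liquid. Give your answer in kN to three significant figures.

P ≈ 20.2 kN

γ = ρg = 1442 × 9.81 / 1000 = 14.14602 kN/m³.
Let θ = 36.6° be the plate's angle to the horizontal; measure y along the incline from where the plane meets the free surface. Vertical depth h = y·sinθ with sinθ = 0.596225.
With the apex down, the centroid sits h/3 = 2.88/3 = 0.96 m below the base (the top edge), so y_c = 1.89 + 0.96 = 2.85 m and h_c = 2.85 × 0.596225 = 1.69924 m.
A = ½ × 1.5 × 2.88 = 2.16 m².
Resultant F = γ·h_c·A = 14.14602 × 1.69924 × 2.16 = 51.921 kN.
I_c = b·h³/36 = 1.5 × 2.88³/36 = 0.995328 m⁴.
Centre of pressure: y_p = y_c + I_c/(y_c·A) = 2.85 + 0.995328/(2.85 × 2.16) = 2.85 + 0.161684 = 3.01168 m along the plane.
The resultant acts 0.96 + 0.161684 = 1.12168 m (along the plate) below the hinge at the top edge, so the moment about the hinge is M = F × 1.12168 = 51.921 × 1.12168 = 58.2387 kN·m.
A normal force at the bottom, 2.88 m from the hinge, must supply this moment: P = 58.2387/2.88 = 20.2218 kN.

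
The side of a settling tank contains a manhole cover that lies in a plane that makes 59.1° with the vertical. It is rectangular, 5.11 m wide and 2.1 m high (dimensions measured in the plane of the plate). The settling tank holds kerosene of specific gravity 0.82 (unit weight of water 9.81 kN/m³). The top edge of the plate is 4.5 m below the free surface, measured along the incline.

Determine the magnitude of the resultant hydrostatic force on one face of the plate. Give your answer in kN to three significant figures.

γ = 0.82 × 9.81 = 8.0442 kN/m³.
The plate makes 59.1° with the vertical, i.e. θ = 90° − 59.1° = 30.9° to the horizontal. Measuring y along the incline from the free-surface line, vertical depth h = y·sinθ with sinθ = 0.513541.
The centroid lies 2.1/2 = 1.05 m below the top edge, so y_c = 4.5 + 1.05 = 5.55 m and h_c = 5.55 × 0.513541 = 2.85015 m.
A = 5.11 × 2.1 = 10.731 m².
Resultant F = γ·h_c·A = 8.0442 × 2.85015 × 10.731 = 246.032 kN.

F ≈ 246 kN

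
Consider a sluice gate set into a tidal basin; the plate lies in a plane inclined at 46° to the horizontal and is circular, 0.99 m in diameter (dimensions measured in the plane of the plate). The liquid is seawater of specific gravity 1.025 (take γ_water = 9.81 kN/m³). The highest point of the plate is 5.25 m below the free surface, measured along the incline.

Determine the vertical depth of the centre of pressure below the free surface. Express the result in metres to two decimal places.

γ = 1.025 × 9.81 = 10.05525 kN/m³.
Let θ = 46° be the plate's angle to the horizontal; measure y along the incline from where the plane meets the free surface. Vertical depth h = y·sinθ with sinθ = 0.719340.
The centroid is at the centre, 0.495 m below the top of the plate, so y_c = 5.25 + 0.495 = 5.745 m and h_c = 5.745 × 0.719340 = 4.13261 m.
A = π(0.495)² = 0.769769 m².
Resultant F = γ·h_c·A = 10.05525 × 4.13261 × 0.769769 = 31.9873 kN.
I_c = πr⁴/4 = π × 0.495⁴/4 = 0.0471531 m⁴.
Centre of pressure: y_p = y_c + I_c/(y_c·A) = 5.745 + 0.0471531/(5.745 × 0.769769) = 5.745 + 0.0106625 = 5.75566 m along the plane.
Vertically, h_p = y_p·sinθ = 5.75566 × 0.719340 = 4.14028 m.

h_p = 4.14 m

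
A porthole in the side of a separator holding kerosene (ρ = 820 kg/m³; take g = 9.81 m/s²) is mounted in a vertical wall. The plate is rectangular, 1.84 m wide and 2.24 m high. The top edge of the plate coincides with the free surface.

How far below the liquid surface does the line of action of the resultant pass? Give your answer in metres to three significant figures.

γ = ρg = 820 × 9.81 / 1000 = 8.0442 kN/m³.
The centroid lies 2.24/2 = 1.12 m below the top edge, so the centroid depth is h_c = 1.12 m.
A = 1.84 × 2.24 = 4.1216 m².
Resultant F = γ·h_c·A = 8.0442 × 1.12 × 4.1216 = 37.1336 kN.
I_c = b·h³/12 = 1.84 × 2.24³/12 = 1.72338 m⁴.
Centre of pressure: y_p = y_c + I_c/(y_c·A) = 1.12 + 1.72338/(1.12 × 4.1216) = 1.12 + 0.373334 = 1.49333 m along the plane.

h_p = 1.49 m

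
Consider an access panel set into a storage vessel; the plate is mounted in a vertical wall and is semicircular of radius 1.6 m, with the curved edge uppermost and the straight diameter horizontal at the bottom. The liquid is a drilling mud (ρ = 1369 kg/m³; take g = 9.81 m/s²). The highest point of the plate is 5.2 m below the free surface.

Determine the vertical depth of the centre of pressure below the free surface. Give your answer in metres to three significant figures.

h_p = 6.15 m

γ = ρg = 1369 × 9.81 / 1000 = 13.42989 kN/m³.
The centroid lies 4r/(3π) = 0.679061 m above the diameter, so r − 4r/(3π) = 1.6 − 0.679061 = 0.920939 m below the topmost point, so the centroid depth is h_c = 5.2 + 0.920939 = 6.12094 m.
A = πr²/2 = π × 1.6²/2 = 4.02124 m².
Resultant F = γ·h_c·A = 13.42989 × 6.12094 × 4.02124 = 330.56 kN.
I_c = (π/8 − 8/(9π))·r⁴ = 0.109757 × 1.6⁴ = 0.719303 m⁴.
Centre of pressure: y_p = y_c + I_c/(y_c·A) = 6.12094 + 0.719303/(6.12094 × 4.02124) = 6.12094 + 0.0292236 = 6.15016 m along the plane.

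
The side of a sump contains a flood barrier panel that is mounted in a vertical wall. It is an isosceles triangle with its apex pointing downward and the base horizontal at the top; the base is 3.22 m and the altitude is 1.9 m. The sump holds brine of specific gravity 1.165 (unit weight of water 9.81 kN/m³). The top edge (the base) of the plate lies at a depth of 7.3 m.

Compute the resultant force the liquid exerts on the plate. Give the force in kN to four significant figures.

γ = 1.165 × 9.81 = 11.42865 kN/m³.
With the apex down, the centroid sits h/3 = 1.9/3 = 0.633333 m below the base (the top edge), so the centroid depth is h_c = 7.3 + 0.633333 = 7.93333 m.
A = ½ × 3.22 × 1.9 = 3.059 m².
Resultant F = γ·h_c·A = 11.42865 × 7.93333 × 3.059 = 277.351 kN.

F ≈ 277.4 kN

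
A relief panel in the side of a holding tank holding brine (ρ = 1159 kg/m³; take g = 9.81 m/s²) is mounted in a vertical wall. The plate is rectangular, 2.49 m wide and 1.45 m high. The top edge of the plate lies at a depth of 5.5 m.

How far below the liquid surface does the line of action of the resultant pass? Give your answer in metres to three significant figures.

γ = ρg = 1159 × 9.81 / 1000 = 11.36979 kN/m³.
The centroid lies 1.45/2 = 0.725 m below the top edge, so the centroid depth is h_c = 5.5 + 0.725 = 6.225 m.
A = 2.49 × 1.45 = 3.6105 m².
Resultant F = γ·h_c·A = 11.36979 × 6.225 × 3.6105 = 255.54 kN.
I_c = b·h³/12 = 2.49 × 1.45³/12 = 0.63259 m⁴.
Centre of pressure: y_p = y_c + I_c/(y_c·A) = 6.225 + 0.63259/(6.225 × 3.6105) = 6.225 + 0.0281459 = 6.25315 m along the plane.

h_p = 6.25 m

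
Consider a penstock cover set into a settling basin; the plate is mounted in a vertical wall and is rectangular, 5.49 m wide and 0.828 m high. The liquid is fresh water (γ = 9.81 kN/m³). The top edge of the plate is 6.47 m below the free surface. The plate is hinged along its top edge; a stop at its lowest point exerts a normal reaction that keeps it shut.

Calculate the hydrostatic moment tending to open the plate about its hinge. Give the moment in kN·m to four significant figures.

γ = 9.81 kN/m³.
The centroid lies 0.828/2 = 0.414 m below the top edge, so the centroid depth is h_c = 6.47 + 0.414 = 6.884 m.
A = 5.49 × 0.828 = 4.54572 m².
Resultant F = γ·h_c·A = 9.81 × 6.884 × 4.54572 = 306.982 kN.
I_c = b·h³/12 = 5.49 × 0.828³/12 = 0.259706 m⁴.
Centre of pressure: y_p = y_c + I_c/(y_c·A) = 6.884 + 0.259706/(6.884 × 4.54572) = 6.884 + 0.00829924 = 6.8923 m along the plane.
The resultant acts 0.414 + 0.00829924 = 0.422299 m (along the plate) below the hinge at the top edge, so the moment about the hinge is M = F × 0.422299 = 306.982 × 0.422299 = 129.638 kN·m.

M ≈ 129.6 kN·m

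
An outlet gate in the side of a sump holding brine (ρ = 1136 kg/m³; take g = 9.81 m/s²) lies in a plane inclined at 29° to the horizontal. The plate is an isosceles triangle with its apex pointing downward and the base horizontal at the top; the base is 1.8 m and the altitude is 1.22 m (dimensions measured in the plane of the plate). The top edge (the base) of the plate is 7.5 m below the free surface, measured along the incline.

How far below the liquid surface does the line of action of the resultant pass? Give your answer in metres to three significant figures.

γ = ρg = 1136 × 9.81 / 1000 = 11.14416 kN/m³.
Let θ = 29° be the plate's angle to the horizontal; measure y along the incline from where the plane meets the free surface. Vertical depth h = y·sinθ with sinθ = 0.484810.
With the apex down, the centroid sits h/3 = 1.22/3 = 0.406667 m below the base (the top edge), so y_c = 7.5 + 0.406667 = 7.90667 m and h_c = 7.90667 × 0.484810 = 3.83323 m.
A = ½ × 1.8 × 1.22 = 1.098 m².
Resultant F = γ·h_c·A = 11.14416 × 3.83323 × 1.098 = 46.9045 kN.
I_c = b·h³/36 = 1.8 × 1.22³/36 = 0.0907924 m⁴.
Centre of pressure: y_p = y_c + I_c/(y_c·A) = 7.90667 + 0.0907924/(7.90667 × 1.098) = 7.90667 + 0.0104581 = 7.91713 m along the plane.
Vertically, h_p = y_p·sinθ = 7.91713 × 0.484810 = 3.8383 m.

h_p = 3.84 m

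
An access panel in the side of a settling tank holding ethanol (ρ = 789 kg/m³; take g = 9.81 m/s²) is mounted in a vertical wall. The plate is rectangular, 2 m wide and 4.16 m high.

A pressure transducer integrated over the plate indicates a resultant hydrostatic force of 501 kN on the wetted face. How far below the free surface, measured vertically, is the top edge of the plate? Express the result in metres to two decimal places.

d_top ≈ 5.70 m

γ = ρg = 789 × 9.81 / 1000 = 7.74009 kN/m³.
A = 2 × 4.16 = 8.32 m².
From F = γ·h_c·A, the centroid depth is h_c = 501/(7.74009 × 8.32) = 7.7798 m.
The centroid lies 4.16/2 = 2.08 m below the top edge, so the top edge sits at h_top = 7.7798 − 2.08 = 5.6998 m below the surface.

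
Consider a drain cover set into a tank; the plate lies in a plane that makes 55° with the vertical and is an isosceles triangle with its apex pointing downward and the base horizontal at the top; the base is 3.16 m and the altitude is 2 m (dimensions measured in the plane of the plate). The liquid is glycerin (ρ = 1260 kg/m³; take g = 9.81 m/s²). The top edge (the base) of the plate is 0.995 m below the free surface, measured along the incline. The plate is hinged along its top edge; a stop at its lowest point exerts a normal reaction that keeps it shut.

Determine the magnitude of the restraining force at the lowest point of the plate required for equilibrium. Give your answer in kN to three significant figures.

P ≈ 14.9 kN

γ = ρg = 1260 × 9.81 / 1000 = 12.3606 kN/m³.
The plate makes 55° with the vertical, i.e. θ = 90° − 55° = 35° to the horizontal. Measuring y along the incline from the free-surface line, vertical depth h = y·sinθ with sinθ = 0.573576.
With the apex down, the centroid sits h/3 = 2/3 = 0.666667 m below the base (the top edge), so y_c = 0.995 + 0.666667 = 1.66167 m and h_c = 1.66167 × 0.573576 = 0.953094 m.
A = ½ × 3.16 × 2 = 3.16 m².
Resultant F = γ·h_c·A = 12.3606 × 0.953094 × 3.16 = 37.2274 kN.
I_c = b·h³/36 = 3.16 × 2³/36 = 0.702222 m⁴.
Centre of pressure: y_p = y_c + I_c/(y_c·A) = 1.66167 + 0.702222/(1.66167 × 3.16) = 1.66167 + 0.133734 = 1.7954 m along the plane.
The resultant acts 0.666667 + 0.133734 = 0.800401 m (along the plate) below the hinge at the top edge, so the moment about the hinge is M = F × 0.800401 = 37.2274 × 0.800401 = 29.7968 kN·m.
A normal force at the bottom, 2 m from the hinge, must supply this moment: P = 29.7968/2 = 14.8984 kN.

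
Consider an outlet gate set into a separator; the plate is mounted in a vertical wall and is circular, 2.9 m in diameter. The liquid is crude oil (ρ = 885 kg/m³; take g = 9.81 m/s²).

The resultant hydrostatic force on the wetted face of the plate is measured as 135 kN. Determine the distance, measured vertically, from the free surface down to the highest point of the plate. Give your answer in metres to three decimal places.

d_top ≈ 0.904 m

γ = ρg = 885 × 9.81 / 1000 = 8.68185 kN/m³.
A = π(1.45)² = 6.6052 m².
From F = γ·h_c·A, the centroid depth is h_c = 135/(8.68185 × 6.6052) = 2.35416 m.
The centroid is at the centre, 1.45 m below the top of the plate, so the highest point sits at h_top = 2.35416 − 1.45 = 0.90416 m below the surface.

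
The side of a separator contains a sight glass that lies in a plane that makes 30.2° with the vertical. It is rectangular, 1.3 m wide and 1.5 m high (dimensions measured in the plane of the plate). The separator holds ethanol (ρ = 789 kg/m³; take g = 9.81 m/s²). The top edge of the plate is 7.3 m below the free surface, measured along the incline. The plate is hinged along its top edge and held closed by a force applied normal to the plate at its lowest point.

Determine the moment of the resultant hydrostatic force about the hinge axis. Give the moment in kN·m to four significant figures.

γ = ρg = 789 × 9.81 / 1000 = 7.74009 kN/m³.
The plate makes 30.2° with the vertical, i.e. θ = 90° − 30.2° = 59.8° to the horizontal. Measuring y along the incline from the free-surface line, vertical depth h = y·sinθ with sinθ = 0.864275.
The centroid lies 1.5/2 = 0.75 m below the top edge, so y_c = 7.3 + 0.75 = 8.05 m and h_c = 8.05 × 0.864275 = 6.95741 m.
A = 1.3 × 1.5 = 1.95 m².
Resultant F = γ·h_c·A = 7.74009 × 6.95741 × 1.95 = 105.009 kN.
I_c = b·h³/12 = 1.3 × 1.5³/12 = 0.365625 m⁴.
Centre of pressure: y_p = y_c + I_c/(y_c·A) = 8.05 + 0.365625/(8.05 × 1.95) = 8.05 + 0.0232919 = 8.07329 m along the plane.
The resultant acts 0.75 + 0.0232919 = 0.773292 m (along the plate) below the hinge at the top edge, so the moment about the hinge is M = F × 0.773292 = 105.009 × 0.773292 = 81.2026 kN·m.

M ≈ 81.20 kN·m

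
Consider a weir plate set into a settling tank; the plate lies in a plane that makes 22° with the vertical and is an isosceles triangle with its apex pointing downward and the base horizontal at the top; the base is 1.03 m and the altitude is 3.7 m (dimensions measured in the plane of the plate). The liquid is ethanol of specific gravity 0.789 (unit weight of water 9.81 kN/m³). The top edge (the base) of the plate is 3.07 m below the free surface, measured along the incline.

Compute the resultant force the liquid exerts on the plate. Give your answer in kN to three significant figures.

γ = 0.789 × 9.81 = 7.74009 kN/m³.
The plate makes 22° with the vertical, i.e. θ = 90° − 22° = 68° to the horizontal. Measuring y along the incline from the free-surface line, vertical depth h = y·sinθ with sinθ = 0.927184.
With the apex down, the centroid sits h/3 = 3.7/3 = 1.23333 m below the base (the top edge), so y_c = 3.07 + 1.23333 = 4.30333 m and h_c = 4.30333 × 0.927184 = 3.98998 m.
A = ½ × 1.03 × 3.7 = 1.9055 m².
Resultant F = γ·h_c·A = 7.74009 × 3.98998 × 1.9055 = 58.8472 kN.

F ≈ 58.8 kN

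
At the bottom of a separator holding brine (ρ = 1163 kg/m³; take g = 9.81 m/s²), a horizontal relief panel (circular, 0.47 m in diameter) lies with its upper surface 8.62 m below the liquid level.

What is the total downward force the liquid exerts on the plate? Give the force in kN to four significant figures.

F ≈ 17.06 kN

γ = ρg = 1163 × 9.81 / 1000 = 11.40903 kN/m³.
The plate is horizontal, so pressure is uniform at p = γ·h = 11.40903 × 8.62 = 98.3458 kN/m².
A = π(0.235)² = 0.173494 m².
F = p·A = 98.3458 × 0.173494 = 17.0624 kN.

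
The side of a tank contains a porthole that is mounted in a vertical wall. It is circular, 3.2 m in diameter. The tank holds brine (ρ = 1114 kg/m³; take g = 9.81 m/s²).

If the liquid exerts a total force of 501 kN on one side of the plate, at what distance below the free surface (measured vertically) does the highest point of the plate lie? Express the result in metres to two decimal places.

γ = ρg = 1114 × 9.81 / 1000 = 10.92834 kN/m³.
A = π(1.6)² = 8.04248 m².
From F = γ·h_c·A, the centroid depth is h_c = 501/(10.92834 × 8.04248) = 5.70025 m.
The centroid is at the centre, 1.6 m below the top of the plate, so the highest point sits at h_top = 5.70025 − 1.6 = 4.10025 m below the surface.

d_top ≈ 4.10 m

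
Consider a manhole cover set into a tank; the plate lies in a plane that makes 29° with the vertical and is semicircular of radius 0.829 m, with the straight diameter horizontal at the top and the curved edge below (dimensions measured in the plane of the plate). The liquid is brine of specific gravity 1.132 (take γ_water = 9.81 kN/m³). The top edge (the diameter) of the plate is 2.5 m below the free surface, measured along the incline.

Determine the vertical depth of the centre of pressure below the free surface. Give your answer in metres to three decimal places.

γ = 1.132 × 9.81 = 11.10492 kN/m³.
The plate makes 29° with the vertical, i.e. θ = 90° − 29° = 61° to the horizontal. Measuring y along the incline from the free-surface line, vertical depth h = y·sinθ with sinθ = 0.874620.
The centroid of a semicircle lies 4r/(3π) = 0.351839 m from the diameter, here below the top edge, so y_c = 2.5 + 0.351839 = 2.85184 m and h_c = 2.85184 × 0.874620 = 2.49428 m.
A = πr²/2 = π × 0.829²/2 = 1.07952 m².
Resultant F = γ·h_c·A = 11.10492 × 2.49428 × 1.07952 = 29.9014 kN.
I_c = (π/8 − 8/(9π))·r⁴ = 0.109757 × 0.829⁴ = 0.0518383 m⁴.
Centre of pressure: y_p = y_c + I_c/(y_c·A) = 2.85184 + 0.0518383/(2.85184 × 1.07952) = 2.85184 + 0.0168382 = 2.86868 m along the plane.
Vertically, h_p = y_p·sinθ = 2.86868 × 0.874620 = 2.509 m.

h_p = 2.509 m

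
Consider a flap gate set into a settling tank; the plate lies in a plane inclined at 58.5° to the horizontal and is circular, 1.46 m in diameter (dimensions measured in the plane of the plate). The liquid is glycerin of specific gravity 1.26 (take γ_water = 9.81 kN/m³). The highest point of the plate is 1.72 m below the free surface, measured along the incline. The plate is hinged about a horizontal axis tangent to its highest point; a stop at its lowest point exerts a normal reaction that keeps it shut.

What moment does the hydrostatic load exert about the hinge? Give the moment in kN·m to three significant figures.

M ≈ 33.9 kN·m

γ = 1.26 × 9.81 = 12.3606 kN/m³.
Let θ = 58.5° be the plate's angle to the horizontal; measure y along the incline from where the plane meets the free surface. Vertical depth h = y·sinθ with sinθ = 0.852640.
The centroid is at the centre, 0.73 m below the top of the plate, so y_c = 1.72 + 0.73 = 2.45 m and h_c = 2.45 × 0.852640 = 2.08897 m.
A = π(0.73)² = 1.67415 m².
Resultant F = γ·h_c·A = 12.3606 × 2.08897 × 1.67415 = 43.2281 kN.
I_c = πr⁴/4 = π × 0.73⁴/4 = 0.223039 m⁴.
Centre of pressure: y_p = y_c + I_c/(y_c·A) = 2.45 + 0.223039/(2.45 × 1.67415) = 2.45 + 0.0543776 = 2.50438 m along the plane.
The resultant acts 0.73 + 0.0543776 = 0.784378 m (along the plate) below the hinge at the top edge, so the moment about the hinge is M = F × 0.784378 = 43.2281 × 0.784378 = 33.9072 kN·m.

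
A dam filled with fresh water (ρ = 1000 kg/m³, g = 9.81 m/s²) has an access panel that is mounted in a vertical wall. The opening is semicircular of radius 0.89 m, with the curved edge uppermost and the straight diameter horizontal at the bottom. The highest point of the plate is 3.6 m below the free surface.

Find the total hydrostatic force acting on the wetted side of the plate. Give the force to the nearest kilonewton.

γ = ρg = 1000 × 9.81 = 9810 N/m³ = 9.81 kN/m³.
The centroid lies 4r/(3π) = 0.377728 m above the diameter, so r − 4r/(3π) = 0.89 − 0.377728 = 0.512272 m below the topmost point, so the centroid depth is h_c = 3.6 + 0.512272 = 4.11227 m.
A = πr²/2 = π × 0.89²/2 = 1.24423 m².
Resultant F = γ·h_c·A = 9.81 × 4.11227 × 1.24423 = 50.1939 kN.

F ≈ 50 kN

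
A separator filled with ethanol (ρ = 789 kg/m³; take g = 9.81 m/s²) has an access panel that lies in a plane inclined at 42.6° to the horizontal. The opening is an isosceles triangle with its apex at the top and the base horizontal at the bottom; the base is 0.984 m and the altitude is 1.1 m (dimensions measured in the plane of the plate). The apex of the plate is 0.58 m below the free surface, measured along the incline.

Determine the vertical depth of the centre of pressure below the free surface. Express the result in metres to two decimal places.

h_p = 0.92 m

γ = ρg = 789 × 9.81 / 1000 = 7.74009 kN/m³.
Let θ = 42.6° be the plate's angle to the horizontal; measure y along the incline from where the plane meets the free surface. Vertical depth h = y·sinθ with sinθ = 0.676876.
With the apex up, the centroid sits 2h/3 = 2 × 1.1/3 = 0.733333 m below the apex, so y_c = 0.58 + 0.733333 = 1.31333 m and h_c = 1.31333 × 0.676876 = 0.888962 m.
A = ½ × 0.984 × 1.1 = 0.5412 m².
Resultant F = γ·h_c·A = 7.74009 × 0.888962 × 0.5412 = 3.72381 kN.
I_c = b·h³/36 = 0.984 × 1.1³/36 = 0.0363807 m⁴.
Centre of pressure: y_p = y_c + I_c/(y_c·A) = 1.31333 + 0.0363807/(1.31333 × 0.5412) = 1.31333 + 0.0511846 = 1.36451 m along the plane.
Vertically, h_p = y_p·sinθ = 1.36451 × 0.676876 = 0.923604 m.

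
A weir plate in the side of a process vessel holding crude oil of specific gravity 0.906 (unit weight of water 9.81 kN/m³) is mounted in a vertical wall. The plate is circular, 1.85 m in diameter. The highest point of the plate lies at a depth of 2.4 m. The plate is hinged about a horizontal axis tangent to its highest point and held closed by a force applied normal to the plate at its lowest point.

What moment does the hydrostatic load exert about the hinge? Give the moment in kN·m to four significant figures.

M ≈ 78.59 kN·m

γ = 0.906 × 9.81 = 8.88786 kN/m³.
The centroid is at the centre, 0.925 m below the top of the plate, so the centroid depth is h_c = 2.4 + 0.925 = 3.325 m.
A = π(0.925)² = 2.68803 m².
Resultant F = γ·h_c·A = 8.88786 × 3.325 × 2.68803 = 79.437 kN.
I_c = πr⁴/4 = π × 0.925⁴/4 = 0.574985 m⁴.
Centre of pressure: y_p = y_c + I_c/(y_c·A) = 3.325 + 0.574985/(3.325 × 2.68803) = 3.325 + 0.0643325 = 3.38933 m along the plane.
The resultant acts 0.925 + 0.0643325 = 0.989333 m (along the plate) below the hinge at the top edge, so the moment about the hinge is M = F × 0.989333 = 79.437 × 0.989333 = 78.5896 kN·m.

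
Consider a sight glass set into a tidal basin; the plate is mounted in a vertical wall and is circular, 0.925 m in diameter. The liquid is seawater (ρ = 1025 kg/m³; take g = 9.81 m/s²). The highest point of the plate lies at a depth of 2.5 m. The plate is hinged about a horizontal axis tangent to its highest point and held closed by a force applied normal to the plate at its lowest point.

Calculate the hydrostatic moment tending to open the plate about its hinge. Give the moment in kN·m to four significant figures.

M ≈ 9.620 kN·m

γ = ρg = 1025 × 9.81 / 1000 = 10.05525 kN/m³.
The centroid is at the centre, 0.4625 m below the top of the plate, so the centroid depth is h_c = 2.5 + 0.4625 = 2.9625 m.
A = π(0.4625)² = 0.672006 m².
Resultant F = γ·h_c·A = 10.05525 × 2.9625 × 0.672006 = 20.0182 kN.
I_c = πr⁴/4 = π × 0.4625⁴/4 = 0.0359366 m⁴.
Centre of pressure: y_p = y_c + I_c/(y_c·A) = 2.9625 + 0.0359366/(2.9625 × 0.672006) = 2.9625 + 0.0180512 = 2.98055 m along the plane.
The resultant acts 0.4625 + 0.0180512 = 0.480551 m (along the plate) below the hinge at the top edge, so the moment about the hinge is M = F × 0.480551 = 20.0182 × 0.480551 = 9.61977 kN·m.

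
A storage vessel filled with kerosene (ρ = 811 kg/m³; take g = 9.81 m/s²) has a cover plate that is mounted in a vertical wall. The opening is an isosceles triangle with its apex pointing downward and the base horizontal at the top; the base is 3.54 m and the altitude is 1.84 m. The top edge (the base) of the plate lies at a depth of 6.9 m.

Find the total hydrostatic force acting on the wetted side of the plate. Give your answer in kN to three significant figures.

γ = ρg = 811 × 9.81 / 1000 = 7.95591 kN/m³.
With the apex down, the centroid sits h/3 = 1.84/3 = 0.613333 m below the base (the top edge), so the centroid depth is h_c = 6.9 + 0.613333 = 7.51333 m.
A = ½ × 3.54 × 1.84 = 3.2568 m².
Resultant F = γ·h_c·A = 7.95591 × 7.51333 × 3.2568 = 194.676 kN.

F ≈ 195 kN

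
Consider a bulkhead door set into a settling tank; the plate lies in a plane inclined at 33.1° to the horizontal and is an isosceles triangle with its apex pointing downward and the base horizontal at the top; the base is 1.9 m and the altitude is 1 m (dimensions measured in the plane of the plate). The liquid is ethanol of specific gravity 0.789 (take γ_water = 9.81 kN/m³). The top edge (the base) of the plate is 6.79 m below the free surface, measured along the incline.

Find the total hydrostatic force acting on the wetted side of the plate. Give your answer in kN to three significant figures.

F ≈ 28.6 kN

γ = 0.789 × 9.81 = 7.74009 kN/m³.
Let θ = 33.1° be the plate's angle to the horizontal; measure y along the incline from where the plane meets the free surface. Vertical depth h = y·sinθ with sinθ = 0.546102.
With the apex down, the centroid sits h/3 = 1/3 = 0.333333 m below the base (the top edge), so y_c = 6.79 + 0.333333 = 7.12333 m and h_c = 7.12333 × 0.546102 = 3.89006 m.
A = ½ × 1.9 × 1 = 0.95 m².
Resultant F = γ·h_c·A = 7.74009 × 3.89006 × 0.95 = 28.6039 kN.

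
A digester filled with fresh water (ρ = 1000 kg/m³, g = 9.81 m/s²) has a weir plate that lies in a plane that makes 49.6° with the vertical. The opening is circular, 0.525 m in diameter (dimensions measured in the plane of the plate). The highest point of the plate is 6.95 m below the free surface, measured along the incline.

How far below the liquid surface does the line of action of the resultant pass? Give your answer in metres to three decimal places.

γ = ρg = 1000 × 9.81 = 9810 N/m³ = 9.81 kN/m³.
The plate makes 49.6° with the vertical, i.e. θ = 90° − 49.6° = 40.4° to the horizontal. Measuring y along the incline from the free-surface line, vertical depth h = y·sinθ with sinθ = 0.648120.
The centroid is at the centre, 0.2625 m below the top of the plate, so y_c = 6.95 + 0.2625 = 7.2125 m and h_c = 7.2125 × 0.648120 = 4.67457 m.
A = π(0.2625)² = 0.216475 m².
Resultant F = γ·h_c·A = 9.81 × 4.67457 × 0.216475 = 9.92701 kN.
I_c = πr⁴/4 = π × 0.2625⁴/4 = 0.00372913 m⁴.
Centre of pressure: y_p = y_c + I_c/(y_c·A) = 7.2125 + 0.00372913/(7.2125 × 0.216475) = 7.2125 + 0.00238844 = 7.21489 m along the plane.
Vertically, h_p = y_p·sinθ = 7.21489 × 0.648120 = 4.67611 m.

h_p = 4.676 m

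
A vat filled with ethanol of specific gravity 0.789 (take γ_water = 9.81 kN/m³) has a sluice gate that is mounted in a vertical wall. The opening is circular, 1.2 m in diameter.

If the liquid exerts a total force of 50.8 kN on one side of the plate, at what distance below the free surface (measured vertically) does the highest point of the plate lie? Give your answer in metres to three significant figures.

γ = 0.789 × 9.81 = 7.74009 kN/m³.
A = π(0.6)² = 1.13097 m².
From F = γ·h_c·A, the centroid depth is h_c = 50.8/(7.74009 × 1.13097) = 5.80319 m.
The centroid is at the centre, 0.6 m below the top of the plate, so the highest point sits at h_top = 5.80319 − 0.6 = 5.20319 m below the surface.

d_top ≈ 5.20 m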